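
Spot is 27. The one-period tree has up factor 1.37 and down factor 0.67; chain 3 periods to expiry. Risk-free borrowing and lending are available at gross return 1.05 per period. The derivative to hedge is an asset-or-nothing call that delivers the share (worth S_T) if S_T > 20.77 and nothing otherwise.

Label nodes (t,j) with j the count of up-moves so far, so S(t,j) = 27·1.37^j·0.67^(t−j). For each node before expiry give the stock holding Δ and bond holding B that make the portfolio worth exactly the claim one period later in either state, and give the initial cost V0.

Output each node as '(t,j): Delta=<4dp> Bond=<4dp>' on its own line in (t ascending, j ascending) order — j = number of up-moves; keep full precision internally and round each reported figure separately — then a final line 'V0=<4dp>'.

Since d<R<u, set p* = (R−d)/(u−d) = 0.5429; price each node as the discounted p*-expectation of its children.
Terminal payoffs: V(3,0)=0.0000, V(3,1)=0.0000, V(3,2)=33.9531, V(3,3)=69.4265
  t=2,j=0: stock 12.1203 → up 16.6048 (V=0.0000), down 8.1206 (V=0.0000). Price 0.0000; hedge Δ=0.0000, bond B=0.0000.
  t=2,j=1: stock 24.7833 → up 33.9531 (V=33.9531), down 16.6048 (V=0.0000). Price 17.5540; hedge Δ=1.9571, bond B=-30.9505.
  t=2,j=2: stock 50.6763 → up 69.4265 (V=69.4265), down 33.9531 (V=33.9531). Price 50.6763; hedge Δ=1.0000, bond B=0.0000.
  t=1,j=0: stock 18.0900 → up 24.7833 (V=17.5540), down 12.1203 (V=0.0000). Price 9.0755; hedge Δ=1.3862, bond B=-16.0016.
  t=1,j=1: stock 36.9900 → up 50.6763 (V=50.6763), down 24.7833 (V=17.5540). Price 33.8425; hedge Δ=1.2792, bond B=-13.4750.
  t=0,j=0: stock 27.0000 → up 36.9900 (V=33.8425), down 18.0900 (V=9.0755). Price 21.4481; hedge Δ=1.3104, bond B=-13.9334.
Root portfolio cost Δ·27+B reproduces V0=21.4481.

(0,0): Delta=1.3104 Bond=-13.9334
(1,0): Delta=1.3862 Bond=-16.0016
(1,1): Delta=1.2792 Bond=-13.4750
(2,0): Delta=0.0000 Bond=0.0000
(2,1): Delta=1.9571 Bond=-30.9505
(2,2): Delta=1.0000 Bond=0.0000
V0=21.4481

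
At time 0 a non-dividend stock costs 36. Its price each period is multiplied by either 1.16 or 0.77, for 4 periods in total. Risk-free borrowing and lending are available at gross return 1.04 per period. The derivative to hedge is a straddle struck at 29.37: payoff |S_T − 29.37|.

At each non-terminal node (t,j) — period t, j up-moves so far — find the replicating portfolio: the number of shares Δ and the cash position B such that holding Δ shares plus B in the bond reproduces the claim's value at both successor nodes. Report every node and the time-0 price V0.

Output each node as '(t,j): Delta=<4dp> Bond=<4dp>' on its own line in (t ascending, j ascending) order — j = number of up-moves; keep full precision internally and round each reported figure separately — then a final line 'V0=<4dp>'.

Risk-neutral probability p* = (R−d)/(u−d) = (1.04−0.77)/(1.16−0.77) = 0.6923.
At expiry t=4: V(4,0)=16.7149, V(4,1)=10.3052, V(4,2)=0.6490, V(4,3)=13.8980, V(4,4)=35.8130
(3,0): S=16.4352. Δ = (V_up−V_dn)/(S_up−S_dn) = (10.3052−16.7149)/(19.0648−12.6551) = -1.0000. V = [p*·10.3052 + (1−p*)·16.7149]/1.04 = 11.8052. B = V − Δ·S = 28.2404.
(3,1): S=24.7595. Δ = (V_up−V_dn)/(S_up−S_dn) = (0.6490−10.3052)/(28.7210−19.0648) = -1.0000. V = [p*·0.6490 + (1−p*)·10.3052]/1.04 = 3.4809. B = V − Δ·S = 28.2404.
(3,2): S=37.3000. Δ = (V_up−V_dn)/(S_up−S_dn) = (13.8980−0.6490)/(43.2680−28.7210) = 0.9108. V = [p*·13.8980 + (1−p*)·0.6490]/1.04 = 9.4437. B = V − Δ·S = -24.5283.
(3,3): S=56.1923. Δ = (V_up−V_dn)/(S_up−S_dn) = (35.8130−13.8980)/(65.1830−43.2680) = 1.0000. V = [p*·35.8130 + (1−p*)·13.8980]/1.04 = 27.9519. B = V − Δ·S = -28.2404.
(2,0): S=21.3444. Δ = (V_up−V_dn)/(S_up−S_dn) = (3.4809−11.8052)/(24.7595−16.4352) = -1.0000. V = [p*·3.4809 + (1−p*)·11.8052]/1.04 = 5.8098. B = V − Δ·S = 27.1542.
(2,1): S=32.1552. Δ = (V_up−V_dn)/(S_up−S_dn) = (9.4437−3.4809)/(37.3000−24.7595) = 0.4755. V = [p*·9.4437 + (1−p*)·3.4809]/1.04 = 7.3163. B = V − Δ·S = -7.9729.
(2,2): S=48.4416. Δ = (V_up−V_dn)/(S_up−S_dn) = (27.9519−9.4437)/(56.1923−37.3000) = 0.9797. V = [p*·27.9519 + (1−p*)·9.4437]/1.04 = 21.4010. B = V − Δ·S = -26.0560.
(1,0): S=27.7200. Δ = (V_up−V_dn)/(S_up−S_dn) = (7.3163−5.8098)/(32.1552−21.3444) = 0.1394. V = [p*·7.3163 + (1−p*)·5.8098]/1.04 = 6.5892. B = V − Δ·S = 2.7264.
(1,1): S=41.7600. Δ = (V_up−V_dn)/(S_up−S_dn) = (21.4010−7.3163)/(48.4416−32.1552) = 0.8648. V = [p*·21.4010 + (1−p*)·7.3163]/1.04 = 16.4108. B = V − Δ·S = -19.7038.
(0,0): S=36.0000. Δ = (V_up−V_dn)/(S_up−S_dn) = (16.4108−6.5892)/(41.7600−27.7200) = 0.6995. V = [p*·16.4108 + (1−p*)·6.5892]/1.04 = 12.8738. B = V − Δ·S = -12.3098.
Check: Δ(0,0)·S0 + B(0,0) = 12.8738 = V0.

(0,0): Delta=0.6995 Bond=-12.3098
(1,0): Delta=0.1394 Bond=2.7264
(1,1): Delta=0.8648 Bond=-19.7038
(2,0): Delta=-1.0000 Bond=27.1542
(2,1): Delta=0.4755 Bond=-7.9729
(2,2): Delta=0.9797 Bond=-26.0560
(3,0): Delta=-1.0000 Bond=28.2404
(3,1): Delta=-1.0000 Bond=28.2404
(3,2): Delta=0.9108 Bond=-24.5283
(3,3): Delta=1.0000 Bond=-28.2404
V0=12.8738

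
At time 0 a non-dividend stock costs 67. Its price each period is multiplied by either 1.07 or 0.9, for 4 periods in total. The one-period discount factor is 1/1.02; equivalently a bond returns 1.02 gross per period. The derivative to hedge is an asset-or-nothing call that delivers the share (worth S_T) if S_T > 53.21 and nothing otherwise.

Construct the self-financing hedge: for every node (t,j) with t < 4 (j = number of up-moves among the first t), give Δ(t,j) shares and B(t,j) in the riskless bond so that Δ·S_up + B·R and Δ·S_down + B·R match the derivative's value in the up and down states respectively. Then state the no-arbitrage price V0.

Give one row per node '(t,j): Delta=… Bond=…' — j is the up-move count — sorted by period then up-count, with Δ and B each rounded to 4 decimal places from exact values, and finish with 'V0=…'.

(0,0): Delta=1.7746 Bond=-55.6693
(1,0): Delta=2.9674 Bond=-128.7075
(1,1): Delta=1.3565 Bond=-26.8141
(2,0): Delta=4.6607 Bond=-223.1788
(2,1): Delta=2.3739 Bond=-92.9912
(2,2): Delta=1.0000 Bond=0.0000
(3,0): Delta=0.0000 Bond=0.0000
(3,1): Delta=6.2941 Bond=-322.4934
(3,2): Delta=1.0000 Bond=0.0000
(3,3): Delta=1.0000 Bond=0.0000
V0=63.2276

Since d<R<u, set p* = (R−d)/(u−d) = 0.7059; price each node as the discounted p*-expectation of its children.
At expiry t=4: V(4,0)=0.0000, V(4,1)=0.0000, V(4,2)=62.1337, V(4,3)=73.8701, V(4,4)=87.8233
  t=3,j=0: stock 48.8430 → up 52.2620 (V=0.0000), down 43.9587 (V=0.0000). Price 0.0000; hedge Δ=0.0000, bond B=0.0000.
  t=3,j=1: stock 58.0689 → up 62.1337 (V=62.1337), down 52.2620 (V=0.0000). Price 42.9991; hedge Δ=6.2941, bond B=-322.4934.
  t=3,j=2: stock 69.0375 → up 73.8701 (V=73.8701), down 62.1337 (V=62.1337). Price 69.0375; hedge Δ=1.0000, bond B=0.0000.
  t=3,j=3: stock 82.0779 → up 87.8233 (V=87.8233), down 73.8701 (V=73.8701). Price 82.0779; hedge Δ=1.0000, bond B=0.0000.
  t=2,j=0: stock 54.2700 → up 58.0689 (V=42.9991), down 48.8430 (V=0.0000). Price 29.7572; hedge Δ=4.6607, bond B=-223.1788.
  t=2,j=1: stock 64.5210 → up 69.0375 (V=69.0375), down 58.0689 (V=42.9991). Price 60.1756; hedge Δ=2.3739, bond B=-92.9912.
  t=2,j=2: stock 76.7083 → up 82.0779 (V=82.0779), down 69.0375 (V=69.0375). Price 76.7083; hedge Δ=1.0000, bond B=0.0000.
  t=1,j=0: stock 60.3000 → up 64.5210 (V=60.1756), down 54.2700 (V=29.7572). Price 50.2245; hedge Δ=2.9674, bond B=-128.7075.
  t=1,j=1: stock 71.6900 → up 76.7083 (V=76.7083), down 64.5210 (V=60.1756). Price 70.4370; hedge Δ=1.3565, bond B=-26.8141.
  t=0,j=0: stock 67.0000 → up 71.6900 (V=70.4370), down 60.3000 (V=50.2245). Price 63.2276; hedge Δ=1.7746, bond B=-55.6693.
The time-0 hedge costs 63.2276, which is the no-arbitrage price.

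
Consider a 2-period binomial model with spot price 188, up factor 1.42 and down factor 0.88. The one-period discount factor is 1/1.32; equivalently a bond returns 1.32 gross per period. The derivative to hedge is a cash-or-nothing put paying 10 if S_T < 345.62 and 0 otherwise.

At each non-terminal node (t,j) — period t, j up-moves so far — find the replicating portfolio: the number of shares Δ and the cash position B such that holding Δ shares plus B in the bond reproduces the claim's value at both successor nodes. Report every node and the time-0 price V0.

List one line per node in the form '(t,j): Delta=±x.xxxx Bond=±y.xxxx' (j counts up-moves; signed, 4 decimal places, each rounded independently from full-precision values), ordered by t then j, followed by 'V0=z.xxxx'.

(0,0): Delta=-0.0608 Bond=13.3600
(1,0): Delta=0.0000 Bond=7.5758
(1,1): Delta=-0.0694 Bond=19.9214
V0=1.9288

Risk-neutral probability p* = (R−d)/(u−d) = (1.32−0.88)/(1.42−0.88) = 0.8148.
At expiry t=2: V(2,0)=10.0000, V(2,1)=10.0000, V(2,2)=0.0000
Node (1,0) S=165.4400: V=(p*·10.0000+(1−p*)·10.0000)/1.32=7.5758; Δ=(10.0000−10.0000)/(234.9248−145.5872)=0.0000; B=V−Δ·S=7.5758
Node (1,1) S=266.9600: V=(p*·0.0000+(1−p*)·10.0000)/1.32=1.4029; Δ=(0.0000−10.0000)/(379.0832−234.9248)=-0.0694; B=V−Δ·S=19.9214
Node (0,0) S=188.0000: V=(p*·1.4029+(1−p*)·7.5758)/1.32=1.9288; Δ=(1.4029−7.5758)/(266.9600−165.4400)=-0.0608; B=V−Δ·S=13.3600
Root portfolio cost Δ·188+B reproduces V0=1.9288.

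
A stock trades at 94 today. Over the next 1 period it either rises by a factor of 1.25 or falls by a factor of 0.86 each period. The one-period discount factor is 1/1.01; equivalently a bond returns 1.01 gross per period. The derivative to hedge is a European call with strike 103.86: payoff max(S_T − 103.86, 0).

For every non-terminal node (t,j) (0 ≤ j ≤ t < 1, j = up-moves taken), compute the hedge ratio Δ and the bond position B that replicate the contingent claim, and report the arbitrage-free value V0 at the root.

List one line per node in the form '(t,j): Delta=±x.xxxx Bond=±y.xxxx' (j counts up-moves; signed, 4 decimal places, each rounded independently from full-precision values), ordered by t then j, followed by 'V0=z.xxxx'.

Since d<R<u, set p* = (R−d)/(u−d) = 0.3846; price each node as the discounted p*-expectation of its children.
At expiry t=1: V(1,0)=0.0000, V(1,1)=13.6400
  t=0,j=0: stock 94.0000 → up 117.5000 (V=13.6400), down 80.8400 (V=0.0000). Price 5.1942; hedge Δ=0.3721, bond B=-29.7801.
Check: Δ(0,0)·S0 + B(0,0) = 5.1942 = V0.

(0,0): Delta=0.3721 Bond=-29.7801
V0=5.1942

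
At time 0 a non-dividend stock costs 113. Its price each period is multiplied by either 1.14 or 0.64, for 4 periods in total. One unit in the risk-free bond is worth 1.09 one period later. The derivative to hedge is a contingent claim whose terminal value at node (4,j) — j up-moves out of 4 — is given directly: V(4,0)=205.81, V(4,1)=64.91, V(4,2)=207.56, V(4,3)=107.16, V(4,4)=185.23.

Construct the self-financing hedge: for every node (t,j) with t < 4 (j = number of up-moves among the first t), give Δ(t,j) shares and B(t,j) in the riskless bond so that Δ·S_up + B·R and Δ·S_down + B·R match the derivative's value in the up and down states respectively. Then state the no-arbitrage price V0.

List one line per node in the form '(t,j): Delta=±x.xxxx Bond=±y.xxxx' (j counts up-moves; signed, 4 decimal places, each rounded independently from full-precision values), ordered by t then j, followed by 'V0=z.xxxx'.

Since d<R<u, set p* = (R−d)/(u−d) = 0.9000; price each node as the discounted p*-expectation of its children.
At expiry t=4: V(4,0)=205.8100, V(4,1)=64.9100, V(4,2)=207.5600, V(4,3)=107.1600, V(4,4)=185.2300
(3,0): S=29.6223. Δ = (V_up−V_dn)/(S_up−S_dn) = (64.9100−205.8100)/(33.7694−18.9583) = -9.5131. V = [p*·64.9100 + (1−p*)·205.8100]/1.09 = 72.4771. B = V − Δ·S = 354.2771.
(3,1): S=52.7647. Δ = (V_up−V_dn)/(S_up−S_dn) = (207.5600−64.9100)/(60.1517−33.7694) = 5.4070. V = [p*·207.5600 + (1−p*)·64.9100]/1.09 = 177.3349. B = V − Δ·S = -107.9651.
(3,2): S=93.9871. Δ = (V_up−V_dn)/(S_up−S_dn) = (107.1600−207.5600)/(107.1453−60.1517) = -2.1365. V = [p*·107.1600 + (1−p*)·207.5600]/1.09 = 107.5229. B = V − Δ·S = 308.3229.
(3,3): S=167.4145. Δ = (V_up−V_dn)/(S_up−S_dn) = (185.2300−107.1600)/(190.8525−107.1453) = 0.9327. V = [p*·185.2300 + (1−p*)·107.1600]/1.09 = 162.7734. B = V − Δ·S = 6.6334.
(2,0): S=46.2848. Δ = (V_up−V_dn)/(S_up−S_dn) = (177.3349−72.4771)/(52.7647−29.6223) = 4.5310. V = [p*·177.3349 + (1−p*)·72.4771]/1.09 = 153.0726. B = V − Δ·S = -56.6430.
(2,1): S=82.4448. Δ = (V_up−V_dn)/(S_up−S_dn) = (107.5229−177.3349)/(93.9871−52.7647) = -1.6935. V = [p*·107.5229 + (1−p*)·177.3349]/1.09 = 105.0497. B = V − Δ·S = 244.6735.
(2,2): S=146.8548. Δ = (V_up−V_dn)/(S_up−S_dn) = (162.7734−107.5229)/(167.4145−93.9871) = 0.7525. V = [p*·162.7734 + (1−p*)·107.5229]/1.09 = 144.2645. B = V − Δ·S = 33.7636.
(1,0): S=72.3200. Δ = (V_up−V_dn)/(S_up−S_dn) = (105.0497−153.0726)/(82.4448−46.2848) = -1.3281. V = [p*·105.0497 + (1−p*)·153.0726]/1.09 = 100.7816. B = V − Δ·S = 196.8274.
(1,1): S=128.8200. Δ = (V_up−V_dn)/(S_up−S_dn) = (144.2645−105.0497)/(146.8548−82.4448) = 0.6088. V = [p*·144.2645 + (1−p*)·105.0497]/1.09 = 128.7551. B = V − Δ·S = 50.3253.
(0,0): S=113.0000. Δ = (V_up−V_dn)/(S_up−S_dn) = (128.7551−100.7816)/(128.8200−72.3200) = 0.4951. V = [p*·128.7551 + (1−p*)·100.7816]/1.09 = 115.5576. B = V − Δ·S = 59.6106.
Self-financing check: at every node Δ·S+B equals the discounted successor values.

(0,0): Delta=0.4951 Bond=59.6106
(1,0): Delta=-1.3281 Bond=196.8274
(1,1): Delta=0.6088 Bond=50.3253
(2,0): Delta=4.5310 Bond=-56.6430
(2,1): Delta=-1.6935 Bond=244.6735
(2,2): Delta=0.7525 Bond=33.7636
(3,0): Delta=-9.5131 Bond=354.2771
(3,1): Delta=5.4070 Bond=-107.9651
(3,2): Delta=-2.1365 Bond=308.3229
(3,3): Delta=0.9327 Bond=6.6334
V0=115.5576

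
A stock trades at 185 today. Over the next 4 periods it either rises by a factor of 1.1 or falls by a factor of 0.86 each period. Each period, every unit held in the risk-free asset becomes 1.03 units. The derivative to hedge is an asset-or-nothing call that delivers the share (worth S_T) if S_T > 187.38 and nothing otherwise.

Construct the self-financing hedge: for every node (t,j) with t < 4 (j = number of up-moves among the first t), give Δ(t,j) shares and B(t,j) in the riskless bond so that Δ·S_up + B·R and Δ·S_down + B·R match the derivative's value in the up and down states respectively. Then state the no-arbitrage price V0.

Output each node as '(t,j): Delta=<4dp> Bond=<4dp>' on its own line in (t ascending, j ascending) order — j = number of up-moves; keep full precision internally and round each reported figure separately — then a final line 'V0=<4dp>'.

Under the risk-neutral measure, an up-move has probability p* = (R−d)/(u−d) = 0.7083 and values discount at R = 1.03.
Payoff layer (t=4): V(4,0)=0.0000, V(4,1)=0.0000, V(4,2)=0.0000, V(4,3)=211.7621, V(4,4)=270.8585
Node (3,0) S=117.6704: V=(p*·0.0000+(1−p*)·0.0000)/1.03=0.0000; Δ=(0.0000−0.0000)/(129.4374−101.1965)=0.0000; B=V−Δ·S=0.0000
Node (3,1) S=150.5086: V=(p*·0.0000+(1−p*)·0.0000)/1.03=0.0000; Δ=(0.0000−0.0000)/(165.5595−129.4374)=0.0000; B=V−Δ·S=0.0000
Node (3,2) S=192.5110: V=(p*·211.7621+(1−p*)·0.0000)/1.03=145.6293; Δ=(211.7621−0.0000)/(211.7621−165.5595)=4.5833; B=V−Δ·S=-736.7128
Node (3,3) S=246.2350: V=(p*·270.8585+(1−p*)·211.7621)/1.03=246.2350; Δ=(270.8585−211.7621)/(270.8585−211.7621)=1.0000; B=V−Δ·S=0.0000
Node (2,0) S=136.8260: V=(p*·0.0000+(1−p*)·0.0000)/1.03=0.0000; Δ=(0.0000−0.0000)/(150.5086−117.6704)=0.0000; B=V−Δ·S=0.0000
Node (2,1) S=175.0100: V=(p*·145.6293+(1−p*)·0.0000)/1.03=100.1496; Δ=(145.6293−0.0000)/(192.5110−150.5086)=3.4672; B=V−Δ·S=-506.6391
Node (2,2) S=223.8500: V=(p*·246.2350+(1−p*)·145.6293)/1.03=210.5744; Δ=(246.2350−145.6293)/(246.2350−192.5110)=1.8726; B=V−Δ·S=-208.6161
Node (1,0) S=159.1000: V=(p*·100.1496+(1−p*)·0.0000)/1.03=68.8731; Δ=(100.1496−0.0000)/(175.0100−136.8260)=2.6228; B=V−Δ·S=-348.4168
Node (1,1) S=203.5000: V=(p*·210.5744+(1−p*)·100.1496)/1.03=173.1720; Δ=(210.5744−100.1496)/(223.8500−175.0100)=2.2610; B=V−Δ·S=-286.9315
Node (0,0) S=185.0000: V=(p*·173.1720+(1−p*)·68.8731)/1.03=138.5937; Δ=(173.1720−68.8731)/(203.5000−159.1000)=2.3491; B=V−Δ·S=-295.9852
Check: Δ(0,0)·S0 + B(0,0) = 138.5937 = V0.

(0,0): Delta=2.3491 Bond=-295.9852
(1,0): Delta=2.6228 Bond=-348.4168
(1,1): Delta=2.2610 Bond=-286.9315
(2,0): Delta=0.0000 Bond=0.0000
(2,1): Delta=3.4672 Bond=-506.6391
(2,2): Delta=1.8726 Bond=-208.6161
(3,0): Delta=0.0000 Bond=0.0000
(3,1): Delta=0.0000 Bond=0.0000
(3,2): Delta=4.5833 Bond=-736.7128
(3,3): Delta=1.0000 Bond=0.0000
V0=138.5937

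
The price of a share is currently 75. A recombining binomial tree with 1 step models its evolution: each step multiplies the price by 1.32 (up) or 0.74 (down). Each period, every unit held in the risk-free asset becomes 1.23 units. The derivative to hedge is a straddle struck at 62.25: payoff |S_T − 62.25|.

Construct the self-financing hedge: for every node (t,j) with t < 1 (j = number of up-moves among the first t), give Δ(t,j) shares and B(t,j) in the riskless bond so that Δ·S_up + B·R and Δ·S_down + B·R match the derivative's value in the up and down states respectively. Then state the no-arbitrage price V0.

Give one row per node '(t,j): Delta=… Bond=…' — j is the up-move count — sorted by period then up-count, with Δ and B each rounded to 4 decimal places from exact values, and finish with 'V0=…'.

No-arbitrage ⇒ martingale measure with p* = (R−d)/(u−d) = 0.8448.
Terminal values V(1,·): V(1,0)=6.7500, V(1,1)=36.7500
(0,0): S=75.0000. Δ = (V_up−V_dn)/(S_up−S_dn) = (36.7500−6.7500)/(99.0000−55.5000) = 0.6897. V = [p*·36.7500 + (1−p*)·6.7500]/1.23 = 26.0934. B = V − Δ·S = -25.6308.
Self-financing check: at every node Δ·S+B equals the discounted successor values.

(0,0): Delta=0.6897 Bond=-25.6308
V0=26.0934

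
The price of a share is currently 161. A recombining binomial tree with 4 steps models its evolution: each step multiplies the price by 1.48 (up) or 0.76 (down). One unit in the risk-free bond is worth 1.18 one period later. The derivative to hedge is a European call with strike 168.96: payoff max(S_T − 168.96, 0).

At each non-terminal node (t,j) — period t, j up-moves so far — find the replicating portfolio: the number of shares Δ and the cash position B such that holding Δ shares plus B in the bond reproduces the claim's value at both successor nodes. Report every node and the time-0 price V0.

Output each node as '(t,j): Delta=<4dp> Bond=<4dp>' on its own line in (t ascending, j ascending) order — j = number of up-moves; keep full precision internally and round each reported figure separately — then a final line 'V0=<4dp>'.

Since d<R<u, set p* = (R−d)/(u−d) = 0.5833; price each node as the discounted p*-expectation of its children.
Terminal values V(4,·): V(4,0)=0.0000, V(4,1)=0.0000, V(4,2)=34.7332, V(4,3)=227.7057, V(4,4)=603.4942
  t=3,j=0: stock 70.6751 → up 104.5992 (V=0.0000), down 53.7131 (V=0.0000). Price 0.0000; hedge Δ=0.0000, bond B=0.0000.
  t=3,j=1: stock 137.6305 → up 203.6932 (V=34.7332), down 104.5992 (V=0.0000). Price 17.1704; hedge Δ=0.3505, bond B=-31.0702.
  t=3,j=2: stock 268.0173 → up 396.6657 (V=227.7057), down 203.6932 (V=34.7332). Price 124.8309; hedge Δ=1.0000, bond B=-143.1864.
  t=3,j=3: stock 521.9285 → up 772.4542 (V=603.4942), down 396.6657 (V=227.7057). Price 378.7421; hedge Δ=1.0000, bond B=-143.1864.
  t=2,j=0: stock 92.9936 → up 137.6305 (V=17.1704), down 70.6751 (V=0.0000). Price 8.4882; hedge Δ=0.2564, bond B=-15.3595.
  t=2,j=1: stock 181.0928 → up 268.0173 (V=124.8309), down 137.6305 (V=17.1704). Price 67.7732; hedge Δ=0.8257, bond B=-81.7554.
  t=2,j=2: stock 352.6544 → up 521.9285 (V=378.7421), down 268.0173 (V=124.8309). Price 231.3100; hedge Δ=1.0000, bond B=-121.3444.
  t=1,j=0: stock 122.3600 → up 181.0928 (V=67.7732), down 92.9936 (V=8.4882). Price 36.5009; hedge Δ=0.6729, bond B=-45.8394.
  t=1,j=1: stock 238.2800 → up 352.6544 (V=231.3100), down 181.0928 (V=67.7732). Price 138.2793; hedge Δ=0.9532, bond B=-88.8551.
  t=0,j=0: stock 161.0000 → up 238.2800 (V=138.2793), down 122.3600 (V=36.5009). Price 81.2472; hedge Δ=0.8780, bond B=-60.1117.
Each (Δ,B) replicates both successor values, so the strategy is self-financing and V0 is arbitrage-free.

(0,0): Delta=0.8780 Bond=-60.1117
(1,0): Delta=0.6729 Bond=-45.8394
(1,1): Delta=0.9532 Bond=-88.8551
(2,0): Delta=0.2564 Bond=-15.3595
(2,1): Delta=0.8257 Bond=-81.7554
(2,2): Delta=1.0000 Bond=-121.3444
(3,0): Delta=0.0000 Bond=0.0000
(3,1): Delta=0.3505 Bond=-31.0702
(3,2): Delta=1.0000 Bond=-143.1864
(3,3): Delta=1.0000 Bond=-143.1864
V0=81.2472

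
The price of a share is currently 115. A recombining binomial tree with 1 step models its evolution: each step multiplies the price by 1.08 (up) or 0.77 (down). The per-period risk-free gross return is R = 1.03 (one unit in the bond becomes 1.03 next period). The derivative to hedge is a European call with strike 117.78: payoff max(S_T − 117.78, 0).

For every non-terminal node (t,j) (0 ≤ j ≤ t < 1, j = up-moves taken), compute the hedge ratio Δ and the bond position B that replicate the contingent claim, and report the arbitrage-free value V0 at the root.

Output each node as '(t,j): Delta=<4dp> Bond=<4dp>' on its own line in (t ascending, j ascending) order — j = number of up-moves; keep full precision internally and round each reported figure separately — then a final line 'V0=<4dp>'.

(0,0): Delta=0.1801 Bond=-15.4820
V0=5.2277

The replicating-portfolio and risk-neutral prices coincide; use p* = (1.03−0.77)/(1.08−0.77) = 0.8387 for the latter.
Payoff layer (t=1): V(1,0)=0.0000, V(1,1)=6.4200
Node (0,0) S=115.0000: V=(p*·6.4200+(1−p*)·0.0000)/1.03=5.2277; Δ=(6.4200−0.0000)/(124.2000−88.5500)=0.1801; B=V−Δ·S=-15.4820
Check: Δ(0,0)·S0 + B(0,0) = 5.2277 = V0.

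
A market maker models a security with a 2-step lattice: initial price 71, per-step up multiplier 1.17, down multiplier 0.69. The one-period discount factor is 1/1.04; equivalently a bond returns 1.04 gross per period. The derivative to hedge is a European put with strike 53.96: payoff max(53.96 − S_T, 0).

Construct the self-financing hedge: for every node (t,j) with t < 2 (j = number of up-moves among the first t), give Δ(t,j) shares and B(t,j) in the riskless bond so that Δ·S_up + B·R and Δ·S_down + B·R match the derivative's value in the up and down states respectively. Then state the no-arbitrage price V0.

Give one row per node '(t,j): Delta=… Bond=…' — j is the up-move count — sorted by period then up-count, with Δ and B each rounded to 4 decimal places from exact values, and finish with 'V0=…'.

The replicating-portfolio and risk-neutral prices coincide; use p* = (1.04−0.69)/(1.17−0.69) = 0.7292 for the latter.
Payoff layer (t=2): V(2,0)=20.1569, V(2,1)=0.0000, V(2,2)=0.0000
  t=1,j=0: stock 48.9900 → up 57.3183 (V=0.0000), down 33.8031 (V=20.1569). Price 5.2492; hedge Δ=-0.8572, bond B=47.2427.
  t=1,j=1: stock 83.0700 → up 97.1919 (V=0.0000), down 57.3183 (V=0.0000). Price 0.0000; hedge Δ=0.0000, bond B=0.0000.
  t=0,j=0: stock 71.0000 → up 83.0700 (V=0.0000), down 48.9900 (V=5.2492). Price 1.3670; hedge Δ=-0.1540, bond B=12.3028.
The time-0 hedge costs 1.3670, which is the no-arbitrage price.

(0,0): Delta=-0.1540 Bond=12.3028
(1,0): Delta=-0.8572 Bond=47.2427
(1,1): Delta=0.0000 Bond=0.0000
V0=1.3670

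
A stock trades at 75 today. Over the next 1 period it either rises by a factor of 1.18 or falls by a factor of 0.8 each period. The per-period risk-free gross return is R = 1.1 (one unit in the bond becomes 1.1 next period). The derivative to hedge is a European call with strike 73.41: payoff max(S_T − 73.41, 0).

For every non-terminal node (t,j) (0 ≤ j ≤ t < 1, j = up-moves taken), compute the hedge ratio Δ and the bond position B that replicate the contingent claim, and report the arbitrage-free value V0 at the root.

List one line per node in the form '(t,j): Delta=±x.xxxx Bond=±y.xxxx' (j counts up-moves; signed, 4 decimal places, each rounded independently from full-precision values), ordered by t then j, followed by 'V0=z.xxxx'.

(0,0): Delta=0.5295 Bond=-28.8804
V0=10.8301

Since d<R<u, set p* = (R−d)/(u−d) = 0.7895; price each node as the discounted p*-expectation of its children.
Terminal values V(1,·): V(1,0)=0.0000, V(1,1)=15.0900
Node (0,0) S=75.0000: V=(p*·15.0900+(1−p*)·0.0000)/1.1=10.8301; Δ=(15.0900−0.0000)/(88.5000−60.0000)=0.5295; B=V−Δ·S=-28.8804
Root portfolio cost Δ·75+B reproduces V0=10.8301.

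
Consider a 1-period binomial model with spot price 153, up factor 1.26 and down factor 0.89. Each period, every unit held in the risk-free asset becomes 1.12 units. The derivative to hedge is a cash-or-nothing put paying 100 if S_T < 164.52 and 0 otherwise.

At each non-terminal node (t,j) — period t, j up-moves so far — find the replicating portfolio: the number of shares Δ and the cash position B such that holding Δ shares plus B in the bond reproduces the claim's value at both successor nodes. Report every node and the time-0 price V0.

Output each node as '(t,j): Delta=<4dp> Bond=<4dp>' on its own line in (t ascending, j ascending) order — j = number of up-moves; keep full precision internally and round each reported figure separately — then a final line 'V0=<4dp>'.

(0,0): Delta=-1.7665 Bond=304.0541
V0=33.7838

Risk-neutral probability p* = (R−d)/(u−d) = (1.12−0.89)/(1.26−0.89) = 0.6216.
At expiry t=1: V(1,0)=100.0000, V(1,1)=0.0000
(0,0): S=153.0000. Δ = (V_up−V_dn)/(S_up−S_dn) = (0.0000−100.0000)/(192.7800−136.1700) = -1.7665. V = [p*·0.0000 + (1−p*)·100.0000]/1.12 = 33.7838. B = V − Δ·S = 304.0541.
Each (Δ,B) replicates both successor values, so the strategy is self-financing and V0 is arbitrage-free.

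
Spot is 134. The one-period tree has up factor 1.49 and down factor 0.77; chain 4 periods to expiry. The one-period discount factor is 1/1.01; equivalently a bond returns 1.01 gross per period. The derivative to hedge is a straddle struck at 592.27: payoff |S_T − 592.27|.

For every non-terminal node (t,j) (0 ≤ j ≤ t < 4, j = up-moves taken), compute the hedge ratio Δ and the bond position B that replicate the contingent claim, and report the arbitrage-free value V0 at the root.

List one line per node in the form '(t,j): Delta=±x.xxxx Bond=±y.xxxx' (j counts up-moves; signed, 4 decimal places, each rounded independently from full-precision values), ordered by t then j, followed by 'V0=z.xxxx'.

(0,0): Delta=-0.9492 Bond=563.9683
(1,0): Delta=-1.0000 Bond=574.8514
(1,1): Delta=-0.8967 Bond=559.1212
(2,0): Delta=-1.0000 Bond=580.5999
(2,1): Delta=-1.0000 Bond=580.5999
(2,2): Delta=-0.7898 Bond=532.9374
(3,0): Delta=-1.0000 Bond=586.4059
(3,1): Delta=-1.0000 Bond=586.4059
(3,2): Delta=-1.0000 Bond=586.4059
(3,3): Delta=-0.5726 Bond=441.9884
V0=436.7780

The replicating-portfolio and risk-neutral prices coincide; use p* = (1.01−0.77)/(1.49−0.77) = 0.3333 for the latter.
Terminal values V(4,·): V(4,0)=545.1649, V(4,1)=501.1186, V(4,2)=415.8862, V(4,3)=250.9558, V(4,4)=68.1951
Node (3,0) S=61.1754: V=(p*·501.1186+(1−p*)·545.1649)/1.01=525.2305; Δ=(501.1186−545.1649)/(91.1514−47.1051)=-1.0000; B=V−Δ·S=586.4059
Node (3,1) S=118.3784: V=(p*·415.8862+(1−p*)·501.1186)/1.01=468.0275; Δ=(415.8862−501.1186)/(176.3838−91.1514)=-1.0000; B=V−Δ·S=586.4059
Node (3,2) S=229.0699: V=(p*·250.9558+(1−p*)·415.8862)/1.01=357.3360; Δ=(250.9558−415.8862)/(341.3142−176.3838)=-1.0000; B=V−Δ·S=586.4059
Node (3,3) S=443.2652: V=(p*·68.1951+(1−p*)·250.9558)/1.01=188.1540; Δ=(68.1951−250.9558)/(660.4651−341.3142)=-0.5726; B=V−Δ·S=441.9884
Node (2,0) S=79.4486: V=(p*·468.0275+(1−p*)·525.2305)/1.01=501.1513; Δ=(468.0275−525.2305)/(118.3784−61.1754)=-1.0000; B=V−Δ·S=580.5999
Node (2,1) S=153.7382: V=(p*·357.3360+(1−p*)·468.0275)/1.01=426.8617; Δ=(357.3360−468.0275)/(229.0699−118.3784)=-1.0000; B=V−Δ·S=580.5999
Node (2,2) S=297.4934: V=(p*·188.1540+(1−p*)·357.3360)/1.01=297.9624; Δ=(188.1540−357.3360)/(443.2652−229.0699)=-0.7898; B=V−Δ·S=532.9374
Node (1,0) S=103.1800: V=(p*·426.8617+(1−p*)·501.1513)/1.01=471.6714; Δ=(426.8617−501.1513)/(153.7382−79.4486)=-1.0000; B=V−Δ·S=574.8514
Node (1,1) S=199.6600: V=(p*·297.9624+(1−p*)·426.8617)/1.01=380.0944; Δ=(297.9624−426.8617)/(297.4934−153.7382)=-0.8967; B=V−Δ·S=559.1212
Node (0,0) S=134.0000: V=(p*·380.0944+(1−p*)·471.6714)/1.01=436.7780; Δ=(380.0944−471.6714)/(199.6600−103.1800)=-0.9492; B=V−Δ·S=563.9683
The time-0 hedge costs 436.7780, which is the no-arbitrage price.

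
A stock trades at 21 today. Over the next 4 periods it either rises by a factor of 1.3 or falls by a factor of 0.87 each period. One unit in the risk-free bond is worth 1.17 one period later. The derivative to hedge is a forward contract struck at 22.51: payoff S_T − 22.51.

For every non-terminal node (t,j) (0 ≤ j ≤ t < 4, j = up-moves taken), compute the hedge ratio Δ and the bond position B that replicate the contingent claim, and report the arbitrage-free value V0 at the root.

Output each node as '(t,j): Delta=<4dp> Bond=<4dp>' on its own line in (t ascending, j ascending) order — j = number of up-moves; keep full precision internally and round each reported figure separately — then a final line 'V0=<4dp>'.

(0,0): Delta=1.0000 Bond=-12.0125
(1,0): Delta=1.0000 Bond=-14.0546
(1,1): Delta=1.0000 Bond=-14.0546
(2,0): Delta=1.0000 Bond=-16.4439
(2,1): Delta=1.0000 Bond=-16.4439
(2,2): Delta=1.0000 Bond=-16.4439
(3,0): Delta=1.0000 Bond=-19.2393
(3,1): Delta=1.0000 Bond=-19.2393
(3,2): Delta=1.0000 Bond=-19.2393
(3,3): Delta=1.0000 Bond=-19.2393
V0=8.9875

No-arbitrage ⇒ martingale measure with p* = (R−d)/(u−d) = 0.6977.
At expiry t=4: V(4,0)=-10.4792, V(4,1)=-4.5329, V(4,2)=4.3524, V(4,3)=17.6292, V(4,4)=37.4681
  t=3,j=0: stock 13.8286 → up 17.9771 (V=-4.5329), down 12.0308 (V=-10.4792). Price -5.4108; hedge Δ=1.0000, bond B=-19.2393.
  t=3,j=1: stock 20.6634 → up 26.8624 (V=4.3524), down 17.9771 (V=-4.5329). Price 1.4241; hedge Δ=1.0000, bond B=-19.2393.
  t=3,j=2: stock 30.8763 → up 40.1392 (V=17.6292), down 26.8624 (V=4.3524). Price 11.6370; hedge Δ=1.0000, bond B=-19.2393.
  t=3,j=3: stock 46.1370 → up 59.9781 (V=37.4681), down 40.1392 (V=17.6292). Price 26.8977; hedge Δ=1.0000, bond B=-19.2393.
  t=2,j=0: stock 15.8949 → up 20.6634 (V=1.4241), down 13.8286 (V=-5.4108). Price -0.5490; hedge Δ=1.0000, bond B=-16.4439.
  t=2,j=1: stock 23.7510 → up 30.8763 (V=11.6370), down 20.6634 (V=1.4241). Price 7.3071; hedge Δ=1.0000, bond B=-16.4439.
  t=2,j=2: stock 35.4900 → up 46.1370 (V=26.8977), down 30.8763 (V=11.6370). Price 19.0461; hedge Δ=1.0000, bond B=-16.4439.
  t=1,j=0: stock 18.2700 → up 23.7510 (V=7.3071), down 15.8949 (V=-0.5490). Price 4.2154; hedge Δ=1.0000, bond B=-14.0546.
  t=1,j=1: stock 27.3000 → up 35.4900 (V=19.0461), down 23.7510 (V=7.3071). Price 13.2454; hedge Δ=1.0000, bond B=-14.0546.
  t=0,j=0: stock 21.0000 → up 27.3000 (V=13.2454), down 18.2700 (V=4.2154). Price 8.9875; hedge Δ=1.0000, bond B=-12.0125.
Self-financing check: at every node Δ·S+B equals the discounted successor values.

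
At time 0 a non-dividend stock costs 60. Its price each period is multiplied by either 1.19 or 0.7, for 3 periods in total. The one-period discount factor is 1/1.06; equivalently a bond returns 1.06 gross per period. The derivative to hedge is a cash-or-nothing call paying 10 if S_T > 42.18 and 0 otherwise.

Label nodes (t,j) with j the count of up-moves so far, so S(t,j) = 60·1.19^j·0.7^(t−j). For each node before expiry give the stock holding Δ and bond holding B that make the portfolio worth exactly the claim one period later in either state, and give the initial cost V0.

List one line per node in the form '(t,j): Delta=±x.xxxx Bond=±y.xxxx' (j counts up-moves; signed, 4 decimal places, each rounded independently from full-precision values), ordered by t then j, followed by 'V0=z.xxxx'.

(0,0): Delta=0.1180 Bond=-0.1439
(1,0): Delta=0.3368 Bond=-9.3411
(1,1): Delta=0.0715 Bond=3.1656
(2,0): Delta=0.0000 Bond=0.0000
(2,1): Delta=0.4083 Bond=-13.4771
(2,2): Delta=0.0000 Bond=9.4340
V0=6.9368

The replicating-portfolio and risk-neutral prices coincide; use p* = (1.06−0.7)/(1.19−0.7) = 0.7347 for the latter.
At expiry t=3: V(3,0)=0.0000, V(3,1)=0.0000, V(3,2)=10.0000, V(3,3)=10.0000
Node (2,0) S=29.4000: V=(p*·0.0000+(1−p*)·0.0000)/1.06=0.0000; Δ=(0.0000−0.0000)/(34.9860−20.5800)=0.0000; B=V−Δ·S=0.0000
Node (2,1) S=49.9800: V=(p*·10.0000+(1−p*)·0.0000)/1.06=6.9311; Δ=(10.0000−0.0000)/(59.4762−34.9860)=0.4083; B=V−Δ·S=-13.4771
Node (2,2) S=84.9660: V=(p*·10.0000+(1−p*)·10.0000)/1.06=9.4340; Δ=(10.0000−10.0000)/(101.1095−59.4762)=0.0000; B=V−Δ·S=9.4340
Node (1,0) S=42.0000: V=(p*·6.9311+(1−p*)·0.0000)/1.06=4.8040; Δ=(6.9311−0.0000)/(49.9800−29.4000)=0.3368; B=V−Δ·S=-9.3411
Node (1,1) S=71.4000: V=(p*·9.4340+(1−p*)·6.9311)/1.06=8.2735; Δ=(9.4340−6.9311)/(84.9660−49.9800)=0.0715; B=V−Δ·S=3.1656
Node (0,0) S=60.0000: V=(p*·8.2735+(1−p*)·4.8040)/1.06=6.9368; Δ=(8.2735−4.8040)/(71.4000−42.0000)=0.1180; B=V−Δ·S=-0.1439
Root portfolio cost Δ·60+B reproduces V0=6.9368.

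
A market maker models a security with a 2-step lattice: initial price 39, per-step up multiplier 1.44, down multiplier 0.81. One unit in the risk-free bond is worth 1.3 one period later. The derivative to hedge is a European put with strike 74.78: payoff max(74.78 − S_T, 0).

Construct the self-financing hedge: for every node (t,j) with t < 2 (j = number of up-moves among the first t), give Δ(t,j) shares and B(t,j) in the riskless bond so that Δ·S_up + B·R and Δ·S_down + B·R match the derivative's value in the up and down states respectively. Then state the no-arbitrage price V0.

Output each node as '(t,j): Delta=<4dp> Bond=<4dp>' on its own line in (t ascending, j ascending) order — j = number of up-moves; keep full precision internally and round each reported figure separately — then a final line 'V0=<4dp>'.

No-arbitrage ⇒ martingale measure with p* = (R−d)/(u−d) = 0.7778.
At expiry t=2: V(2,0)=49.1921, V(2,1)=29.2904, V(2,2)=0.0000
Node (1,0) S=31.5900: V=(p*·29.2904+(1−p*)·49.1921)/1.3=25.9331; Δ=(29.2904−49.1921)/(45.4896−25.5879)=-1.0000; B=V−Δ·S=57.5231
Node (1,1) S=56.1600: V=(p*·0.0000+(1−p*)·29.2904)/1.3=5.0069; Δ=(0.0000−29.2904)/(80.8704−45.4896)=-0.8279; B=V−Δ·S=51.4996
Node (0,0) S=39.0000: V=(p*·5.0069+(1−p*)·25.9331)/1.3=7.4286; Δ=(5.0069−25.9331)/(56.1600−31.5900)=-0.8517; B=V−Δ·S=40.6447
Check: Δ(0,0)·S0 + B(0,0) = 7.4286 = V0.

(0,0): Delta=-0.8517 Bond=40.6447
(1,0): Delta=-1.0000 Bond=57.5231
(1,1): Delta=-0.8279 Bond=51.4996
V0=7.4286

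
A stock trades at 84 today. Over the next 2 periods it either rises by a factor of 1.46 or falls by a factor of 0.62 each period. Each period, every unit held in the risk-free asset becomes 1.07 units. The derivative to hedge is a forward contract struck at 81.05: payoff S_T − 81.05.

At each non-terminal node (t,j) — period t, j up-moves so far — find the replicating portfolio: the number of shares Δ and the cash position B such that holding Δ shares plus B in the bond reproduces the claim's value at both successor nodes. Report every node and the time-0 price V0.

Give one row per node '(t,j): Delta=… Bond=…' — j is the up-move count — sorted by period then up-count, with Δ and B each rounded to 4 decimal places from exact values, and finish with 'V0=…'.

Under the risk-neutral measure, an up-move has probability p* = (R−d)/(u−d) = 0.5357 and values discount at R = 1.07.
At expiry t=2: V(2,0)=-48.7604, V(2,1)=-5.0132, V(2,2)=98.0044
(1,0): S=52.0800. Δ = (V_up−V_dn)/(S_up−S_dn) = (-5.0132−-48.7604)/(76.0368−32.2896) = 1.0000. V = [p*·-5.0132 + (1−p*)·-48.7604]/1.07 = -23.6677. B = V − Δ·S = -75.7477.
(1,1): S=122.6400. Δ = (V_up−V_dn)/(S_up−S_dn) = (98.0044−-5.0132)/(179.0544−76.0368) = 1.0000. V = [p*·98.0044 + (1−p*)·-5.0132]/1.07 = 46.8923. B = V − Δ·S = -75.7477.
(0,0): S=84.0000. Δ = (V_up−V_dn)/(S_up−S_dn) = (46.8923−-23.6677)/(122.6400−52.0800) = 1.0000. V = [p*·46.8923 + (1−p*)·-23.6677]/1.07 = 13.2078. B = V − Δ·S = -70.7922.
The time-0 hedge costs 13.2078, which is the no-arbitrage price.

(0,0): Delta=1.0000 Bond=-70.7922
(1,0): Delta=1.0000 Bond=-75.7477
(1,1): Delta=1.0000 Bond=-75.7477
V0=13.2078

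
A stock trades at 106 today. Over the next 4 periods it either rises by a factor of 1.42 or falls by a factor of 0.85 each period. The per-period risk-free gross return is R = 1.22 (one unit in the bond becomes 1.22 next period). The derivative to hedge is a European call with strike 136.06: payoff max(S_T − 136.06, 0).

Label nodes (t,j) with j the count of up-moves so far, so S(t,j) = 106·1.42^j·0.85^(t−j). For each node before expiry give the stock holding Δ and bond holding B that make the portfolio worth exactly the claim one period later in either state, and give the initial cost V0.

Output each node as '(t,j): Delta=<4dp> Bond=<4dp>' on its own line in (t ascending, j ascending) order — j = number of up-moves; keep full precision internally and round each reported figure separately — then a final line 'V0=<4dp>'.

(0,0): Delta=0.8901 Bond=-47.0034
(1,0): Delta=0.6803 Bond=-38.4427
(1,1): Delta=0.9579 Bond=-67.5612
(2,0): Delta=0.2239 Bond=-11.9444
(2,1): Delta=0.8280 Bond=-65.7951
(2,2): Delta=1.0000 Bond=-91.4136
(3,0): Delta=0.0000 Bond=0.0000
(3,1): Delta=0.2963 Bond=-22.4491
(3,2): Delta=1.0000 Bond=-111.5246
(3,3): Delta=1.0000 Bond=-111.5246
V0=47.3436

No-arbitrage ⇒ martingale measure with p* = (R−d)/(u−d) = 0.6491.
Terminal values V(4,·): V(4,0)=0.0000, V(4,1)=0.0000, V(4,2)=18.3660, V(4,3)=121.9222, V(4,4)=294.9221
  t=3,j=0: stock 65.0972 → up 92.4381 (V=0.0000), down 55.3327 (V=0.0000). Price 0.0000; hedge Δ=0.0000, bond B=0.0000.
  t=3,j=1: stock 108.7507 → up 154.4260 (V=18.3660), down 92.4381 (V=0.0000). Price 9.7720; hedge Δ=0.2963, bond B=-22.4491.
  t=3,j=2: stock 181.6776 → up 257.9822 (V=121.9222), down 154.4260 (V=18.3660). Price 70.1530; hedge Δ=1.0000, bond B=-111.5246.
  t=3,j=3: stock 303.5085 → up 430.9821 (V=294.9221), down 257.9822 (V=121.9222). Price 191.9839; hedge Δ=1.0000, bond B=-111.5246.
  t=2,j=0: stock 76.5850 → up 108.7507 (V=9.7720), down 65.0972 (V=0.0000). Price 5.1993; hedge Δ=0.2239, bond B=-11.9444.
  t=2,j=1: stock 127.9420 → up 181.6776 (V=70.1530), down 108.7507 (V=9.7720). Price 40.1366; hedge Δ=0.8280, bond B=-65.7951.
  t=2,j=2: stock 213.7384 → up 303.5085 (V=191.9839), down 181.6776 (V=70.1530). Price 122.3248; hedge Δ=1.0000, bond B=-91.4136.
  t=1,j=0: stock 90.1000 → up 127.9420 (V=40.1366), down 76.5850 (V=5.1993). Price 22.8508; hedge Δ=0.6803, bond B=-38.4427.
  t=1,j=1: stock 150.5200 → up 213.7384 (V=122.3248), down 127.9420 (V=40.1366). Price 76.6286; hedge Δ=0.9579, bond B=-67.5612.
  t=0,j=0: stock 106.0000 → up 150.5200 (V=76.6286), down 90.1000 (V=22.8508). Price 47.3436; hedge Δ=0.8901, bond B=-47.0034.
The time-0 hedge costs 47.3436, which is the no-arbitrage price.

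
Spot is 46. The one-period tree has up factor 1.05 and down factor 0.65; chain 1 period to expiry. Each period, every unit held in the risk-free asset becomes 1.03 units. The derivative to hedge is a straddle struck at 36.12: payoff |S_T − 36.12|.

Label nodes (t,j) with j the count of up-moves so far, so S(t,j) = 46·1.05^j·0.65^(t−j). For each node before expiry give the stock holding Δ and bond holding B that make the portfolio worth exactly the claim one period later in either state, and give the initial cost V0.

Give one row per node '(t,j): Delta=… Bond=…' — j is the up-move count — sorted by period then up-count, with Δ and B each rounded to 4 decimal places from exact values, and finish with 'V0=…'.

(0,0): Delta=0.3239 Bond=-3.3641
V0=11.5359

The replicating-portfolio and risk-neutral prices coincide; use p* = (1.03−0.65)/(1.05−0.65) = 0.9500 for the latter.
Terminal payoffs: V(1,0)=6.2200, V(1,1)=12.1800
Node (0,0) S=46.0000: V=(p*·12.1800+(1−p*)·6.2200)/1.03=11.5359; Δ=(12.1800−6.2200)/(48.3000−29.9000)=0.3239; B=V−Δ·S=-3.3641
The time-0 hedge costs 11.5359, which is the no-arbitrage price.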